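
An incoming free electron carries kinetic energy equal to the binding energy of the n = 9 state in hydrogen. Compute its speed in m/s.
2.43077e+05 m/s (or 0.08% of c)

The binding energy at n = 9 for hydrogen is:
E_9 = -13.6057/9² = -0.167971605 eV
|E_9| = 0.167971605 eV

Convert to Joules:
KE = 0.167971605 eV × (1.602177 × 10⁻¹⁹ J/eV) = 2.6912024e-20 J

Using KE = ½mv²:
v = √(2·KE/m_e)
v = √(2 × 2.6912024e-20 J / 9.10938 × 10⁻³¹ kg)
v = 2.43077e+05 m/s

This is approximately 0.08% the speed of light.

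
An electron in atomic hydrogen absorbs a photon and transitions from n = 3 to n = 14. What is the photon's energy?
1.44233 eV

The energy levels of a hydrogen-like atom are E_n = -13.6057 eV / n².

Energy at n = 3: E_3 = -13.6057 / 3² = -1.51174444 eV
Energy at n = 14: E_14 = -13.6057 / 14² = -0.06941684 eV

The excitation energy is the difference:
ΔE = E_14 - E_3
ΔE = -0.06941684 - (-1.51174444)
ΔE = 1.44233 eV

Since this is positive, energy must be absorbed (photon absorption).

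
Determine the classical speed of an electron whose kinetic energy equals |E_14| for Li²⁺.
4.68791e+05 m/s (or 0.1564% of c)

The binding energy at n = 14 for Li²⁺ is:
E_14 = -13.6057 × 3²/14² = -0.624751531 eV
|E_14| = 0.624751531 eV

Convert to Joules:
KE = 0.624751531 eV × (1.602177 × 10⁻¹⁹ J/eV) = 1.0009625e-19 J

Using KE = ½mv²:
v = √(2·KE/m_e)
v = √(2 × 1.0009625e-19 J / 9.10938 × 10⁻³¹ kg)
v = 4.68791e+05 m/s

This is approximately 0.1564% the speed of light.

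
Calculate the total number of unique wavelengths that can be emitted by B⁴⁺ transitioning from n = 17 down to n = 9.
36

The electron can occupy levels n = 9, 10, ..., 17 during de-excitation — that is m = 17 - 9 + 1 = 9 distinct levels.

The number of distinct spectral lines equals the number of ways to choose 2 of these m levels (each pair gives one possible emission transition):

Number of lines = m(m-1)/2 = 9×8/2 = 36

These correspond to all possible transitions between the 9 levels:
17 → 16, 17 → 15, 17 → 14, 17 → 13, 17 → 12, 17 → 11, 17 → 10, 17 → 9...

Each transition produces a photon with a unique energy (and thus wavelength). This count does not depend on Z.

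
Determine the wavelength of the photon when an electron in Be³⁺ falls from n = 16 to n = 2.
23.143 nm

First, find the transition energy using E_n = -13.6057 Z² / n² eV:
E_16 = -13.6057 × 4² / 16² = -0.85036 eV
E_2 = -13.6057 × 4² / 2² = -54.42280 eV

Photon energy: |ΔE| = |E_2 - E_16| = 53.57244 eV

Convert to wavelength using E = hc/λ with hc = 1239.84 eV·nm:
λ = hc/E = 1239.84 eV·nm / 53.57244 eV
λ = 23.143 nm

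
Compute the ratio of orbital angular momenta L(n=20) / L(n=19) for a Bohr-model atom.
1.052632

In the Bohr model, L_n = nℏ, so the ratio is purely the ratio of quantum numbers:

L_20/L_19 = 20ℏ / 19ℏ = 20/19 = 1.052632

The angular momentum scales linearly with n.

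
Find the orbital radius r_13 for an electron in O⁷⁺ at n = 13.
1.11789 nm (or 11.17887 Å)

The Bohr radius formula is:
r_n = n² a₀ / Z

where a₀ = 0.05291772 nm is the Bohr radius.

For O⁷⁺ (Z = 8) at n = 13:
r_13 = 13² × 0.05291772 nm / 8
r_13 = 169 × 0.05291772 nm / 8
r_13 = 8.943095 nm / 8
r_13 = 1.11789 nm

The electron orbits at approximately 1.11789 nm from the nucleus.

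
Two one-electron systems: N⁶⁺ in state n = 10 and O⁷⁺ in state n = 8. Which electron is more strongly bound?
O⁷⁺ at n = 8 (E = -13.6057 eV)

Using E_n = -13.6057 Z² / n² eV:

N⁶⁺ (Z = 7) at n = 10:
E = -13.6057 × 7² / 10² = -13.6057 × 49 / 100 = -6.6667930 eV

O⁷⁺ (Z = 8) at n = 8:
E = -13.6057 × 8² / 8² = -13.6057 × 64 / 64 = -13.6057000 eV

Since -13.6057000 eV < -6.6667930 eV,
O⁷⁺ at n = 8 is more tightly bound (requires more energy to ionize).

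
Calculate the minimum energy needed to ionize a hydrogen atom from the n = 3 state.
1.51 eV

The ionization energy is the energy needed to remove the electron completely (n → ∞).

For hydrogen, E_n = -13.6057 eV / n².

At n = 3: E_3 = -13.6057 / 3² = -1.51174 eV
At n = ∞: E_∞ = 0 eV

Ionization energy = E_∞ - E_3 = 0 - (-1.51174) = 1.51174 eV
Ionization energy ≈ 1.51 eV

This is also called the binding energy of the electron in state n = 3.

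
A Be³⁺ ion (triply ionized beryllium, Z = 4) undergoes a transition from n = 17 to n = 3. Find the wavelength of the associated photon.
52.906 nm

First, find the transition energy using E_n = -13.6057 Z² / n² eV:
E_17 = -13.6057 × 4² / 17² = -0.75326 eV
E_3 = -13.6057 × 4² / 3² = -24.18791 eV

Photon energy: |ΔE| = |E_3 - E_17| = 23.43465 eV

Convert to wavelength using E = hc/λ with hc = 1239.84 eV·nm:
λ = hc/E = 1239.84 eV·nm / 23.43465 eV
λ = 52.906 nm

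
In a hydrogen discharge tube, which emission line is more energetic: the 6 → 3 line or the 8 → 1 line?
8 → 1

Calculate the energy for each transition:

Transition 6 → 3:
ΔE₁ = |E_3 - E_6| = |-13.6057/3² - (-13.6057/6²)|
ΔE₁ = |-1.511744444 - (-0.377936111)| = 1.133808 eV

Transition 8 → 1:
ΔE₂ = |E_1 - E_8| = |-13.6057/1² - (-13.6057/8²)|
ΔE₂ = |-13.605700000 - (-0.212589063)| = 13.393111 eV

Since 13.393111 eV > 1.133808 eV, the transition 8 → 1 emits the more energetic photon.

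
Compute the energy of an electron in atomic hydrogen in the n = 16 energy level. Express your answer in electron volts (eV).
-0.0531 eV

The energy levels of a hydrogen-like atom are given by:
E_n = -13.6057 eV / n²

For n = 16:
E_16 = -13.6057 eV / 16²
E_16 = -13.6057 eV / 256
E_16 = -0.0531 eV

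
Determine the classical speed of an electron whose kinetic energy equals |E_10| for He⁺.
4.37539e+05 m/s (or 0.145947% of c)

The binding energy at n = 10 for He⁺ is:
E_10 = -13.6057 × 2²/10² = -0.544228000 eV
|E_10| = 0.544228000 eV

Convert to Joules:
KE = 0.544228000 eV × (1.602177 × 10⁻¹⁹ J/eV) = 8.7194958e-20 J

Using KE = ½mv²:
v = √(2·KE/m_e)
v = √(2 × 8.7194958e-20 J / 9.10938 × 10⁻³¹ kg)
v = 4.37539e+05 m/s

This is approximately 0.145947% the speed of light.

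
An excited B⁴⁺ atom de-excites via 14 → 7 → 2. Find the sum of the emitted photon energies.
83.30020 eV

The energy levels of B⁴⁺ are E_n = -13.6057 × 5² / n² eV.

First transition (14 → 7):
ΔE₁ = |E_7 - E_14|
ΔE₁ = |-6.94168367347 - (-1.73542091837)| = 5.20626276 eV

Second transition (7 → 2):
ΔE₂ = |E_2 - E_7|
ΔE₂ = |-85.03562500000 - (-6.94168367347)| = 78.09394133 eV

Total energy released:
E_total = ΔE₁ + ΔE₂ = 5.20626276 + 78.09394133 = 83.30020 eV

Note: This equals the direct transition 14 → 2: 83.30020 eV ✓
Energy is conserved regardless of the path taken.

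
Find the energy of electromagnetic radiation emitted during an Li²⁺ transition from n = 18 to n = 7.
2.121070 eV

The energy levels are E_n = -13.6057 Z² eV / n².

Energy at n = 18: E_18 = -13.6057 × 3² / 18² = -0.377936111 eV
Energy at n = 7: E_7 = -13.6057 × 3² / 7² = -2.499006122 eV

For emission (electron falling to lower state), the photon energy is:
E_photon = E_18 - E_7 = |-0.377936111 - (-2.499006122)|
E_photon = 2.121070 eV

This energy is carried away by the emitted photon.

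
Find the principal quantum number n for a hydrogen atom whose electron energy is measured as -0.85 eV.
n = 4

The exact energy levels follow E_n = -13.6057 eV / n².

The measured value (-0.85 eV) is reported to only 2 significant figures, so we must test candidate n values and see which one matches to that precision.

Candidate energies:
  n = 2:  E = -13.6057/2² = -3.40143 eV
  n = 3:  E = -13.6057/3² = -1.51174 eV
  n = 4:  E = -13.6057/4² = -0.85036 eV  ← matches
  n = 5:  E = -13.6057/5² = -0.54423 eV
  n = 6:  E = -13.6057/6² = -0.37794 eV

Checking against the measurement of -0.85 eV (2 sig figs), only n = 4 agrees:
E_4 = -0.85036 eV, which rounds to -0.85 eV ✓

Therefore n = 4.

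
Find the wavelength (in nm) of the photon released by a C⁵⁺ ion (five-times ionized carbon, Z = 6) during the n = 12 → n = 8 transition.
291.605 nm

First, find the transition energy using E_n = -13.6057 Z² / n² eV:
E_12 = -13.6057 × 6² / 12² = -3.4014250 eV
E_8 = -13.6057 × 6² / 8² = -7.6532063 eV

Photon energy: |ΔE| = |E_8 - E_12| = 4.2517813 eV

Convert to wavelength using E = hc/λ with hc = 1239.84 eV·nm:
λ = hc/E = 1239.84 eV·nm / 4.2517813 eV
λ = 291.605 nm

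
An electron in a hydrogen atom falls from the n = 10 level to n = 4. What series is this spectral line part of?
Brackett series

The spectral series in hydrogen are named based on the final (lower) energy level:
- Lyman series: n_final = 1 (ultraviolet)
- Balmer series: n_final = 2 (visible/near-UV)
- Paschen series: n_final = 3 (infrared)
- Brackett series: n_final = 4 (infrared)
- Pfund series: n_final = 5 (far infrared)

Since this transition ends at n = 4, it belongs to the Brackett series.

For reference, this 10 → 4 line has photon energy
ΔE = 13.6057 eV × (1/4² - 1/10²) = 0.714299250 eV,
corresponding to wavelength λ = hc/ΔE = 1239.84 eV·nm / 0.714299250 eV = 1735.743 nm in the infrared region.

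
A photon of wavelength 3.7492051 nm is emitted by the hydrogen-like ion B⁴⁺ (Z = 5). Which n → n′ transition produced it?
n = 6 → n = 1

First, find the photon energy from the wavelength (hc = 1239.84 eV·nm):
E = hc/λ = 1239.84 eV·nm / 3.7492051 nm = 330.69410 eV

The energy levels of B⁴⁺ satisfy E_n = -13.6057 × 5² / n² eV, so an emission n_i → n_f releases
ΔE = 13.6057 × 5² × (1/n_f² − 1/n_i²) eV.

Setting ΔE equal to the photon energy:
1/n_f² − 1/n_i² = 330.69410 / (13.6057 × 5²) = 0.97222223

Since 1/n_i² must be positive, we need 1/n_f² > 0.97222223, i.e. n_f ≤ 1. For each allowed n_f, solve n_i = (1/n_f² − 0.97222223)^(−1/2) and check whether it is a whole number:
  n_f = 1: 1/n_i² = 1.00000000 − 0.97222223 = 0.02777777 → n_i = 6.000  → integer, n_i = 6 ✓

Only n_f = 1 gives an integer upper level, n_i = 6.

The transition is from n = 6 to n = 1 (emission).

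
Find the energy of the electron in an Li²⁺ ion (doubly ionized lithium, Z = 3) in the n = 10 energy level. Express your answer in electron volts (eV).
-1.22451 eV

The energy levels of a hydrogen-like atom are given by:
E_n = -13.6057 Z² / n² eV  (with Z = 3 for Li²⁺)

For n = 10:
E_10 = -13.6057 × 3² / 10²
E_10 = -13.6057 × 9 / 100
E_10 = -1.22451 eV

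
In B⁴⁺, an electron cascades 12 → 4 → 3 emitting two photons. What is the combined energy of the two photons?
35.432 eV

The energy levels of B⁴⁺ are E_n = -13.6057 × 5² / n² eV.

First transition (12 → 4):
ΔE₁ = |E_4 - E_12|
ΔE₁ = |-21.258906250 - (-2.362100694)| = 18.896806 eV

Second transition (4 → 3):
ΔE₂ = |E_3 - E_4|
ΔE₂ = |-37.793611111 - (-21.258906250)| = 16.534705 eV

Total energy released:
E_total = ΔE₁ + ΔE₂ = 18.896806 + 16.534705 = 35.432 eV

Note: This equals the direct transition 12 → 3: 35.432 eV ✓
Energy is conserved regardless of the path taken.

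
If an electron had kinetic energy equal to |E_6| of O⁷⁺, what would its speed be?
2.91692e+06 m/s (or 0.97% of c)

The binding energy at n = 6 for O⁷⁺ is:
E_6 = -13.6057 × 8²/6² = -24.1879111 eV
|E_6| = 24.1879111 eV

Convert to Joules:
KE = 24.1879111 eV × (1.602177 × 10⁻¹⁹ J/eV) = 3.8753315e-18 J

Using KE = ½mv²:
v = √(2·KE/m_e)
v = √(2 × 3.8753315e-18 J / 9.10938 × 10⁻³¹ kg)
v = 2.91692e+06 m/s

This is approximately 0.97% the speed of light.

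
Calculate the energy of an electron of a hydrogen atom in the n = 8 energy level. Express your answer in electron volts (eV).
-0.213 eV

The energy levels of a hydrogen-like atom are given by:
E_n = -13.6057 eV / n²

For n = 8:
E_8 = -13.6057 eV / 8²
E_8 = -13.6057 eV / 64
E_8 = -0.213 eV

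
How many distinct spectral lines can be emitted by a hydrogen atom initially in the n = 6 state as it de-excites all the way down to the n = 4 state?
3

The electron can occupy levels n = 4, 5, ..., 6 during de-excitation — that is m = 6 - 4 + 1 = 3 distinct levels.

The number of distinct spectral lines equals the number of ways to choose 2 of these m levels (each pair gives one possible emission transition):

Number of lines = m(m-1)/2 = 3×2/2 = 3

These correspond to all possible transitions between the 3 levels:
6 → 5, 6 → 4, 5 → 4

Each transition produces a photon with a unique energy (and thus wavelength). This count does not depend on Z.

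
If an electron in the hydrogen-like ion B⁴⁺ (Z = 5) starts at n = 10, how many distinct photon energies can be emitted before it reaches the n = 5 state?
15

The electron can occupy levels n = 5, 6, ..., 10 during de-excitation — that is m = 10 - 5 + 1 = 6 distinct levels.

The number of distinct spectral lines equals the number of ways to choose 2 of these m levels (each pair gives one possible emission transition):

Number of lines = m(m-1)/2 = 6×5/2 = 15

These correspond to all possible transitions between the 6 levels:
10 → 9, 10 → 8, 10 → 7, 10 → 6, 10 → 5, 9 → 8, 9 → 7, 9 → 6...

Each transition produces a photon with a unique energy (and thus wavelength). This count does not depend on Z.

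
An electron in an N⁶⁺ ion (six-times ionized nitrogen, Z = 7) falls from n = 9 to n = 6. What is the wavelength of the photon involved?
120.510164 nm

First, find the transition energy using E_n = -13.6057 Z² / n² eV:
E_9 = -13.6057 × 7² / 9² = -8.230608642 eV
E_6 = -13.6057 × 7² / 6² = -18.518869444 eV

Photon energy: |ΔE| = |E_6 - E_9| = 10.288260802 eV

Convert to wavelength using E = hc/λ with hc = 1239.84 eV·nm:
λ = hc/E = 1239.84 eV·nm / 10.288260802 eV
λ = 120.510164 nm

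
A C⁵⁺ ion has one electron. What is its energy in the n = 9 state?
-6.05 eV

For hydrogen-like ions, the energy levels scale with Z²:
E_n = -13.6057 Z² / n² eV

For C⁵⁺ (Z = 6) at n = 9:
E_9 = -13.6057 × 6² / 9²
E_9 = -13.6057 × 36 / 81
E_9 = -489.8052 / 81
E_9 = -6.05 eV

The energy is 36 times more negative than hydrogen at the same n due to the stronger nuclear charge.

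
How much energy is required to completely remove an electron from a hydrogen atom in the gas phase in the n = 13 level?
0.08 eV

The ionization energy is the energy needed to remove the electron completely (n → ∞).

For hydrogen, E_n = -13.6057 eV / n².

At n = 13: E_13 = -13.6057 / 13² = -0.08051 eV
At n = ∞: E_∞ = 0 eV

Ionization energy = E_∞ - E_13 = 0 - (-0.08051) = 0.08051 eV
Ionization energy ≈ 0.08 eV

This is also called the binding energy of the electron in state n = 13.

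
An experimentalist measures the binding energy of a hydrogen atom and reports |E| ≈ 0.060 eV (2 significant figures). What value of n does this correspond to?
n = 15

The exact energy levels follow E_n = -13.6057 eV / n².

The measured value (-0.060 eV) is reported to only 2 significant figures, so we must test candidate n values and see which one matches to that precision.

Candidate energies:
  n = 13:  E = -13.6057/13² = -0.080507 eV
  n = 14:  E = -13.6057/14² = -0.069417 eV
  n = 15:  E = -13.6057/15² = -0.060470 eV  ← matches
  n = 16:  E = -13.6057/16² = -0.053147 eV
  n = 17:  E = -13.6057/17² = -0.047079 eV

Checking against the measurement of -0.060 eV (2 sig figs), only n = 15 agrees:
E_15 = -0.060470 eV, which rounds to -0.060 eV ✓

Therefore n = 15.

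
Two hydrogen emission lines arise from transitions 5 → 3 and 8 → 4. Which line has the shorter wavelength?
5 → 3

Calculate the energy for each transition:

Transition 5 → 3:
ΔE₁ = |E_3 - E_5| = |-13.6057/3² - (-13.6057/5²)|
ΔE₁ = |-1.511744444444 - (-0.544228000000)| = 0.967516444 eV

Transition 8 → 4:
ΔE₂ = |E_4 - E_8| = |-13.6057/4² - (-13.6057/8²)|
ΔE₂ = |-0.850356250000 - (-0.212589062500)| = 0.637767188 eV

Since 0.967516444 eV > 0.637767188 eV, the transition 5 → 3 emits the more energetic photon.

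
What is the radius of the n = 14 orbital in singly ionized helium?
5.1859 nm (or 51.8594 Å)

The Bohr radius formula is:
r_n = n² a₀ / Z

where a₀ = 0.0529177 nm is the Bohr radius.

For He⁺ (Z = 2) at n = 14:
r_14 = 14² × 0.0529177 nm / 2
r_14 = 196 × 0.0529177 nm / 2
r_14 = 10.37187 nm / 2
r_14 = 5.1859 nm

The electron orbits at approximately 5.1859 nm from the nucleus.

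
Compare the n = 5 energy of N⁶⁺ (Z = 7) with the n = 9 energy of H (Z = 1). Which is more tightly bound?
N⁶⁺ at n = 5 (E = -26.67 eV)

Using E_n = -13.6057 Z² / n² eV:

N⁶⁺ (Z = 7) at n = 5:
E = -13.6057 × 7² / 5² = -13.6057 × 49 / 25 = -26.66717 eV

H (Z = 1) at n = 9:
E = -13.6057 × 1² / 9² = -13.6057 × 1 / 81 = -0.16797 eV

Since -26.66717 eV < -0.16797 eV,
N⁶⁺ at n = 5 is more tightly bound (requires more energy to ionize).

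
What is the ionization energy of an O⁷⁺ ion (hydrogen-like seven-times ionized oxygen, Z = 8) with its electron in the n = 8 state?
13.605700 eV

The ionization energy is the energy needed to remove the electron completely (n → ∞).

For a hydrogen-like ion with Z = 8, E_n = -13.6057 Z² / n² eV.

At n = 8: E_8 = -13.6057 × 8² / 8² = -13.605700000 eV
At n = ∞: E_∞ = 0 eV

Ionization energy = E_∞ - E_8 = 0 - (-13.605700000) = 13.605700000 eV
Ionization energy ≈ 13.605700 eV

This is also called the binding energy of the electron in state n = 8.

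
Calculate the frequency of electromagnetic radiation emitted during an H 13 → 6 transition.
7.19e+13 Hz

First, find the transition energy:
E_13 = -13.6057 / 13² = -0.080507 eV
E_6 = -13.6057 / 6² = -0.377936 eV
|ΔE| = |E_6 - E_13| = 0.297429 eV

Convert to Joules: E = 0.297429 eV × (1.602177 × 10⁻¹⁹ J/eV) = 4.7653e-20 J

Using E = hf:
f = E/h = 4.7653e-20 J / (6.62607 × 10⁻³⁴ J·s)
f = 7.19e+13 Hz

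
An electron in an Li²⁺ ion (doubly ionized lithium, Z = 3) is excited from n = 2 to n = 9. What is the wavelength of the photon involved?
42.60460 nm

First, find the transition energy using E_n = -13.6057 Z² / n² eV:
E_2 = -13.6057 × 3² / 2² = -30.6128250 eV
E_9 = -13.6057 × 3² / 9² = -1.5117444 eV

Photon energy: |ΔE| = |E_9 - E_2| = 29.1010806 eV

Convert to wavelength using E = hc/λ with hc = 1239.84 eV·nm:
λ = hc/E = 1239.84 eV·nm / 29.1010806 eV
λ = 42.60460 nm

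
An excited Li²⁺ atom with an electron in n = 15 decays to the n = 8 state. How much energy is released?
1.369 eV

The energy levels are E_n = -13.6057 Z² eV / n².

Energy at n = 15: E_15 = -13.6057 × 3² / 15² = -0.544228 eV
Energy at n = 8: E_8 = -13.6057 × 3² / 8² = -1.913302 eV

For emission (electron falling to lower state), the photon energy is:
E_photon = E_15 - E_8 = |-0.544228 - (-1.913302)|
E_photon = 1.369 eV

This energy is carried away by the emitted photon.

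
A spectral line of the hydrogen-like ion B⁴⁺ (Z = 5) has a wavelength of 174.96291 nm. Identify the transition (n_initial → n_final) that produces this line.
n = 12 → n = 6

First, find the photon energy from the wavelength (hc = 1239.84 eV·nm):
E = hc/λ = 1239.84 eV·nm / 174.96291 nm = 7.0863019 eV

The energy levels of B⁴⁺ satisfy E_n = -13.6057 × 5² / n² eV, so an emission n_i → n_f releases
ΔE = 13.6057 × 5² × (1/n_f² − 1/n_i²) eV.

Setting ΔE equal to the photon energy:
1/n_f² − 1/n_i² = 7.0863019 / (13.6057 × 5²) = 0.020833333

Since 1/n_i² must be positive, we need 1/n_f² > 0.020833333, i.e. n_f ≤ 6. For each allowed n_f, solve n_i = (1/n_f² − 0.020833333)^(−1/2) and check whether it is a whole number:
  n_f = 1: 1/n_i² = 1.000000000 − 0.020833333 = 0.979166667 → n_i = 1.011  (not an integer) ✗
  n_f = 2: 1/n_i² = 0.250000000 − 0.020833333 = 0.229166667 → n_i = 2.089  (not an integer) ✗
  n_f = 3: 1/n_i² = 0.111111111 − 0.020833333 = 0.090277778 → n_i = 3.328  (not an integer) ✗
  n_f = 4: 1/n_i² = 0.062500000 − 0.020833333 = 0.041666667 → n_i = 4.899  (not an integer) ✗
  n_f = 5: 1/n_i² = 0.040000000 − 0.020833333 = 0.019166667 → n_i = 7.223  (not an integer) ✗
  n_f = 6: 1/n_i² = 0.027777778 − 0.020833333 = 0.006944445 → n_i = 12.000  → integer, n_i = 12 ✓

Only n_f = 6 gives an integer upper level, n_i = 12.

The transition is from n = 12 to n = 6 (emission).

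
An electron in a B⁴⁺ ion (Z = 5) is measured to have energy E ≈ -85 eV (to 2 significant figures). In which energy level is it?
n = 2

The exact energy levels follow E_n = -13.6057 Z² / n² eV with Z = 5.

The measured value (-85 eV) is reported to only 2 significant figures, so we must test candidate n values and see which one matches to that precision.

Candidate energies:
  n = 1:  E = -13.6057 × 5² / 1² = -340.14250 eV
  n = 2:  E = -13.6057 × 5² / 2² = -85.03563 eV  ← matches
  n = 3:  E = -13.6057 × 5² / 3² = -37.79361 eV
  n = 4:  E = -13.6057 × 5² / 4² = -21.25891 eV

Checking against the measurement of -85 eV (2 sig figs), only n = 2 agrees:
E_2 = -85.03563 eV, which rounds to -85 eV ✓

Therefore n = 2.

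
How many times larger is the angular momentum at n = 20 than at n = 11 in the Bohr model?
1.8182

In the Bohr model, L_n = nℏ, so the ratio is purely the ratio of quantum numbers:

L_20/L_11 = 20ℏ / 11ℏ = 20/11 = 1.8182

The angular momentum scales linearly with n.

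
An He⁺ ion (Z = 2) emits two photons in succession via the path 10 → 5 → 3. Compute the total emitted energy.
5.503 eV

The energy levels of He⁺ are E_n = -13.6057 × 2² / n² eV.

First transition (10 → 5):
ΔE₁ = |E_5 - E_10|
ΔE₁ = |-2.176912000 - (-0.544228000)| = 1.632684 eV

Second transition (5 → 3):
ΔE₂ = |E_3 - E_5|
ΔE₂ = |-6.046977778 - (-2.176912000)| = 3.870066 eV

Total energy released:
E_total = ΔE₁ + ΔE₂ = 1.632684 + 3.870066 = 5.503 eV

Note: This equals the direct transition 10 → 3: 5.503 eV ✓
Energy is conserved regardless of the path taken.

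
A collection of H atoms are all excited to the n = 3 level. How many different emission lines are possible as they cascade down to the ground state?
3

The electron can occupy levels n = 1, 2, ..., 3 during de-excitation — that is m = 3 - 1 + 1 = 3 distinct levels.

The number of distinct spectral lines equals the number of ways to choose 2 of these m levels (each pair gives one possible emission transition):

Number of lines = m(m-1)/2 = 3×2/2 = 3

These correspond to all possible transitions between the 3 levels:
3 → 2, 3 → 1, 2 → 1

Each transition produces a photon with a unique energy (and thus wavelength). This count does not depend on Z.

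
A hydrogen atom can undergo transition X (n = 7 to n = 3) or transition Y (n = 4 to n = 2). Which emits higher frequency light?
4 → 2

Calculate the energy for each transition:

Transition 7 → 3:
ΔE₁ = |E_3 - E_7| = |-13.6057/3² - (-13.6057/7²)|
ΔE₁ = |-1.511744444444 - (-0.277667346939)| = 1.234077098 eV

Transition 4 → 2:
ΔE₂ = |E_2 - E_4| = |-13.6057/2² - (-13.6057/4²)|
ΔE₂ = |-3.401425000000 - (-0.850356250000)| = 2.551068750 eV

Since 2.551068750 eV > 1.234077098 eV, the transition 4 → 2 emits the more energetic photon.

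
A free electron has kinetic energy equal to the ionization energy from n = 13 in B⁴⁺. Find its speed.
8.41420e+05 m/s (or 0.28067% of c)

The binding energy at n = 13 for B⁴⁺ is:
E_13 = -13.6057 × 5²/13² = -2.01267751 eV
|E_13| = 2.01267751 eV

Convert to Joules:
KE = 2.01267751 eV × (1.602177 × 10⁻¹⁹ J/eV) = 3.2246656e-19 J

Using KE = ½mv²:
v = √(2·KE/m_e)
v = √(2 × 3.2246656e-19 J / 9.10938 × 10⁻³¹ kg)
v = 8.41420e+05 m/s

This is approximately 0.28067% the speed of light.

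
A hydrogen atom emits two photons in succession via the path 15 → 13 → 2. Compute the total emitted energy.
3.34096 eV

The energy levels of hydrogen are E_n = -13.6057 / n² eV.

First transition (15 → 13):
ΔE₁ = |E_13 - E_15|
ΔE₁ = |-0.08050710059 - (-0.06046977778)| = 0.02003732 eV

Second transition (13 → 2):
ΔE₂ = |E_2 - E_13|
ΔE₂ = |-3.40142500000 - (-0.08050710059)| = 3.32091790 eV

Total energy released:
E_total = ΔE₁ + ΔE₂ = 0.02003732 + 3.32091790 = 3.34096 eV

Note: This equals the direct transition 15 → 2: 3.34096 eV ✓
Energy is conserved regardless of the path taken.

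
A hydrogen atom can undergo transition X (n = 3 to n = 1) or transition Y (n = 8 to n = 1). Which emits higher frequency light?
8 → 1

Calculate the energy for each transition:

Transition 3 → 1:
ΔE₁ = |E_1 - E_3| = |-13.6057/1² - (-13.6057/3²)|
ΔE₁ = |-13.60570000000 - (-1.51174444444)| = 12.09395556 eV

Transition 8 → 1:
ΔE₂ = |E_1 - E_8| = |-13.6057/1² - (-13.6057/8²)|
ΔE₂ = |-13.60570000000 - (-0.21258906250)| = 13.39311094 eV

Since 13.39311094 eV > 12.09395556 eV, the transition 8 → 1 emits the more energetic photon.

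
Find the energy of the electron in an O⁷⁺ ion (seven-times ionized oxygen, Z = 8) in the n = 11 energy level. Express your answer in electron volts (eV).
-7.1964 eV

The energy levels of a hydrogen-like atom are given by:
E_n = -13.6057 Z² / n² eV  (with Z = 8 for O⁷⁺)

For n = 11:
E_11 = -13.6057 × 8² / 11²
E_11 = -13.6057 × 64 / 121
E_11 = -7.1964 eV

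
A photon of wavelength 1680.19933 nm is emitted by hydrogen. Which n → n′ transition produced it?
n = 11 → n = 4

First, find the photon energy from the wavelength (hc = 1239.84 eV·nm):
E = hc/λ = 1239.84 eV·nm / 1680.19933 nm = 0.73791245 eV

The energy levels of hydrogen satisfy E_n = -13.6057 / n² eV, so an emission n_i → n_f releases
ΔE = 13.6057 × (1/n_f² − 1/n_i²) eV.

Setting ΔE equal to the photon energy:
1/n_f² − 1/n_i² = 0.73791245 / 13.6057 = 0.054235537

Since 1/n_i² must be positive, we need 1/n_f² > 0.054235537, i.e. n_f ≤ 4. For each allowed n_f, solve n_i = (1/n_f² − 0.054235537)^(−1/2) and check whether it is a whole number:
  n_f = 1: 1/n_i² = 1.000000000 − 0.054235537 = 0.945764463 → n_i = 1.028  (not an integer) ✗
  n_f = 2: 1/n_i² = 0.250000000 − 0.054235537 = 0.195764463 → n_i = 2.260  (not an integer) ✗
  n_f = 3: 1/n_i² = 0.111111111 − 0.054235537 = 0.056875574 → n_i = 4.193  (not an integer) ✗
  n_f = 4: 1/n_i² = 0.062500000 − 0.054235537 = 0.008264463 → n_i = 11.000  → integer, n_i = 11 ✓

Only n_f = 4 gives an integer upper level, n_i = 11.

The transition is from n = 11 to n = 4 (emission).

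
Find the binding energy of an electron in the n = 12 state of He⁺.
0.37794 eV

The ionization energy is the energy needed to remove the electron completely (n → ∞).

For a hydrogen-like ion with Z = 2, E_n = -13.6057 Z² / n² eV.

At n = 12: E_12 = -13.6057 × 2² / 12² = -0.37793611 eV
At n = ∞: E_∞ = 0 eV

Ionization energy = E_∞ - E_12 = 0 - (-0.37793611) = 0.37793611 eV
Ionization energy ≈ 0.37794 eV

This is also called the binding energy of the electron in state n = 12.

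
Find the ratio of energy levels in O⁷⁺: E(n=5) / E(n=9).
3.2400

Using E_n = -13.6057 Z² / n² eV with Z = 8:

E_5 = -13.6057 × 8² / 5² = -870.7648 / 25 = -34.8305920000 eV
E_9 = -13.6057 × 8² / 9² = -870.7648 / 81 = -10.7501827160 eV

The ratio is:
E_5/E_9 = (-34.8305920000) / (-10.7501827160)
E_5/E_9 = (-870.7648/25) / (-870.7648/81)
E_5/E_9 = 81/25
E_5/E_9 = 3.2400
(Note: the Z² factors cancel in the ratio.)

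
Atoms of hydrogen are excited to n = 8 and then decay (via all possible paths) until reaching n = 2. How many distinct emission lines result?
21

The electron can occupy levels n = 2, 3, ..., 8 during de-excitation — that is m = 8 - 2 + 1 = 7 distinct levels.

The number of distinct spectral lines equals the number of ways to choose 2 of these m levels (each pair gives one possible emission transition):

Number of lines = m(m-1)/2 = 7×6/2 = 21

These correspond to all possible transitions between the 7 levels:
8 → 7, 8 → 6, 8 → 5, 8 → 4, 8 → 3, 8 → 2, 7 → 6, 7 → 5...

Each transition produces a photon with a unique energy (and thus wavelength). This count does not depend on Z.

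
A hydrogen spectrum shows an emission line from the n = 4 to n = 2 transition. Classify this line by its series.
Balmer series

The spectral series in hydrogen are named based on the final (lower) energy level:
- Lyman series: n_final = 1 (ultraviolet)
- Balmer series: n_final = 2 (visible/near-UV)
- Paschen series: n_final = 3 (infrared)
- Brackett series: n_final = 4 (infrared)
- Pfund series: n_final = 5 (far infrared)

Since this transition ends at n = 2, it belongs to the Balmer series.

For reference, this 4 → 2 line has photon energy
ΔE = 13.6057 eV × (1/2² - 1/4²) = 2.55106875 eV,
corresponding to wavelength λ = hc/ΔE = 1239.84 eV·nm / 2.55106875 eV = 486.0081 nm in the visible/near-UV region.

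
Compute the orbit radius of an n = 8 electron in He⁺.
1.6934 nm (or 16.9337 Å)

The Bohr radius formula is:
r_n = n² a₀ / Z

where a₀ = 0.0529177 nm is the Bohr radius.

For He⁺ (Z = 2) at n = 8:
r_8 = 8² × 0.0529177 nm / 2
r_8 = 64 × 0.0529177 nm / 2
r_8 = 3.38673 nm / 2
r_8 = 1.6934 nm

The electron orbits at approximately 1.6934 nm from the nucleus.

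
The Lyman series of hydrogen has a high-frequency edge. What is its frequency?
3.28984e+15 Hz

The series limit corresponds to the transition from n = ∞ to n = 1.
This is the highest energy (shortest wavelength) transition in the Lyman series.

E_∞ = 0 eV
E_1 = -13.6057 / 1² = -13.60570000 eV

Energy at series limit:
ΔE = E_∞ - E_1 = 0 - (-13.60570000) = 13.60570000 eV
E = 13.60570000 eV × (1.602177 × 10⁻¹⁹ J/eV) = 2.1798740e-18 J
f = E/h = 2.1798740e-18 J / (6.62607 × 10⁻³⁴ J·s) = 3.28984e+15 Hz

This energy equals the ionization energy from the n = 1 state of hydrogen.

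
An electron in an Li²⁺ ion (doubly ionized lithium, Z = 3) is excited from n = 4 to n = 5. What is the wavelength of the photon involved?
450.007 nm

First, find the transition energy using E_n = -13.6057 Z² / n² eV:
E_4 = -13.6057 × 3² / 4² = -7.6532063 eV
E_5 = -13.6057 × 3² / 5² = -4.8980520 eV

Photon energy: |ΔE| = |E_5 - E_4| = 2.7551543 eV

Convert to wavelength using E = hc/λ with hc = 1239.84 eV·nm:
λ = hc/E = 1239.84 eV·nm / 2.7551543 eV
λ = 450.007 nm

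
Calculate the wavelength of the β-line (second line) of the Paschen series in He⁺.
320.3666 nm

The lines of a series are numbered from the longest wavelength (smallest ΔE) outward; the second line is the transition from n = n_f + 2 to n_f.
The Paschen series has all transitions ending at n_f = 3.

For He⁺ (Z = 2), the second line (β-line) is the jump from n = 5 to n = 3:
E_5 = -13.6057 × 2² / 5² = -2.17691200 eV
E_3 = -13.6057 × 2² / 3² = -6.04697778 eV
ΔE = E_5 - E_3 = 3.87006578 eV

λ = hc/E = 1239.84 eV·nm / 3.87006578 eV
λ = 320.3666 nm

This is the β-line of the Paschen series in He⁺.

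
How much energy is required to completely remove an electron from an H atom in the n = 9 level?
0.17 eV

The ionization energy is the energy needed to remove the electron completely (n → ∞).

For hydrogen, E_n = -13.6057 eV / n².

At n = 9: E_9 = -13.6057 / 9² = -0.16797 eV
At n = ∞: E_∞ = 0 eV

Ionization energy = E_∞ - E_9 = 0 - (-0.16797) = 0.16797 eV
Ionization energy ≈ 0.17 eV

This is also called the binding energy of the electron in state n = 9.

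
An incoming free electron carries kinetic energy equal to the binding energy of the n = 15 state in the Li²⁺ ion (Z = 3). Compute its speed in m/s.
4.375e+05 m/s (or 0.145947% of c)

The binding energy at n = 15 for Li²⁺ is:
E_15 = -13.6057 × 3²/15² = -0.54422800 eV
|E_15| = 0.54422800 eV

Convert to Joules:
KE = 0.54422800 eV × (1.602177 × 10⁻¹⁹ J/eV) = 8.71950e-20 J

Using KE = ½mv²:
v = √(2·KE/m_e)
v = √(2 × 8.71950e-20 J / 9.10938 × 10⁻³¹ kg)
v = 4.375e+05 m/s

This is approximately 0.145947% the speed of light.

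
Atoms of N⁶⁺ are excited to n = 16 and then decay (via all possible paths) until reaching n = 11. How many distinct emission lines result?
15

The electron can occupy levels n = 11, 12, ..., 16 during de-excitation — that is m = 16 - 11 + 1 = 6 distinct levels.

The number of distinct spectral lines equals the number of ways to choose 2 of these m levels (each pair gives one possible emission transition):

Number of lines = m(m-1)/2 = 6×5/2 = 15

These correspond to all possible transitions between the 6 levels:
16 → 15, 16 → 14, 16 → 13, 16 → 12, 16 → 11, 15 → 14, 15 → 13, 15 → 12...

Each transition produces a photon with a unique energy (and thus wavelength). This count does not depend on Z.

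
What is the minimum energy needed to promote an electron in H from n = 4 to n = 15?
0.7899 eV

The energy levels of a hydrogen-like atom are E_n = -13.6057 eV / n².

Energy at n = 4: E_4 = -13.6057 / 4² = -0.8503563 eV
Energy at n = 15: E_15 = -13.6057 / 15² = -0.0604698 eV

The excitation energy is the difference:
ΔE = E_15 - E_4
ΔE = -0.0604698 - (-0.8503563)
ΔE = 0.7899 eV

Since this is positive, energy must be absorbed (photon absorption).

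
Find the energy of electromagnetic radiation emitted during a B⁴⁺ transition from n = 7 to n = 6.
2.51 eV

The energy levels are E_n = -13.6057 Z² eV / n².

Energy at n = 7: E_7 = -13.6057 × 5² / 7² = -6.94168 eV
Energy at n = 6: E_6 = -13.6057 × 5² / 6² = -9.44840 eV

For emission (electron falling to lower state), the photon energy is:
E_photon = E_7 - E_6 = |-6.94168 - (-9.44840)|
E_photon = 2.51 eV

This energy is carried away by the emitted photon.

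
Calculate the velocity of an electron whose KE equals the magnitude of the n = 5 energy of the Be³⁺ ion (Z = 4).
1.75e+06 m/s (or 0.583784% of c)

The binding energy at n = 5 for Be³⁺ is:
E_5 = -13.6057 × 4²/5² = -8.70764800 eV
|E_5| = 8.70764800 eV

Convert to Joules:
KE = 8.70764800 eV × (1.602177 × 10⁻¹⁹ J/eV) = 1.3951e-18 J

Using KE = ½mv²:
v = √(2·KE/m_e)
v = √(2 × 1.3951e-18 J / 9.10938 × 10⁻³¹ kg)
v = 1.75e+06 m/s

This is approximately 0.583784% the speed of light.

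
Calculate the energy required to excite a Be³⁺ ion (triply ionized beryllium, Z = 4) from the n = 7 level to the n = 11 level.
2.644 eV

The energy levels of a hydrogen-like atom are E_n = -13.6057 Z² eV / n².

Energy at n = 7: E_7 = -13.6057 × 4² / 7² = -4.442678 eV
Energy at n = 11: E_11 = -13.6057 × 4² / 11² = -1.799101 eV

The excitation energy is the difference:
ΔE = E_11 - E_7
ΔE = -1.799101 - (-4.442678)
ΔE = 2.644 eV

Since this is positive, energy must be absorbed (photon absorption).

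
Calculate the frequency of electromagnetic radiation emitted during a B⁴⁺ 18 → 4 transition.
4.88654e+15 Hz

First, find the transition energy:
E_18 = -13.6057 × 5² / 18² = -1.0498225 eV
E_4 = -13.6057 × 5² / 4² = -21.2589063 eV
|ΔE| = |E_4 - E_18| = 20.2090838 eV

Convert to Joules: E = 20.2090838 eV × (1.602177 × 10⁻¹⁹ J/eV) = 3.2378529e-18 J

Using E = hf:
f = E/h = 3.2378529e-18 J / (6.62607 × 10⁻³⁴ J·s)
f = 4.88654e+15 Hz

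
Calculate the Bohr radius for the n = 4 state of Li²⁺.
0.282228 nm (or 2.822278 Å)

The Bohr radius formula is:
r_n = n² a₀ / Z

where a₀ = 0.052917721 nm is the Bohr radius.

For Li²⁺ (Z = 3) at n = 4:
r_4 = 4² × 0.052917721 nm / 3
r_4 = 16 × 0.052917721 nm / 3
r_4 = 0.8466835 nm / 3
r_4 = 0.282228 nm

The electron orbits at approximately 0.282228 nm from the nucleus.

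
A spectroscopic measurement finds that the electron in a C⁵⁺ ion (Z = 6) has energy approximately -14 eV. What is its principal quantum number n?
n = 6

The exact energy levels follow E_n = -13.6057 Z² / n² eV with Z = 6.

The measured value (-14 eV) is reported to only 2 significant figures, so we must test candidate n values and see which one matches to that precision.

Candidate energies:
  n = 4:  E = -13.6057 × 6² / 4² = -30.61283 eV
  n = 5:  E = -13.6057 × 6² / 5² = -19.59221 eV
  n = 6:  E = -13.6057 × 6² / 6² = -13.60570 eV  ← matches
  n = 7:  E = -13.6057 × 6² / 7² = -9.99602 eV
  n = 8:  E = -13.6057 × 6² / 8² = -7.65321 eV

Checking against the measurement of -14 eV (2 sig figs), only n = 6 agrees:
E_6 = -13.60570 eV, which rounds to -14 eV ✓

Therefore n = 6.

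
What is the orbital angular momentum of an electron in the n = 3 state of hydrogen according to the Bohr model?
3.164e-34 J·s (or 3ℏ)

In the Bohr model, angular momentum is quantized:
L = nℏ

where ℏ = h/(2π) = 1.05457e-34 J·s

For n = 3:
L = 3 × 1.05457e-34 J·s
L = 3.164e-34 J·s

This can also be written as L = 3ℏ.
The angular momentum is an integer multiple of the reduced Planck constant.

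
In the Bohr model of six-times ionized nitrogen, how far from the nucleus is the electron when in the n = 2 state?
0.03024 nm (or 0.30239 Å)

The Bohr radius formula is:
r_n = n² a₀ / Z

where a₀ = 0.05291772 nm is the Bohr radius.

For N⁶⁺ (Z = 7) at n = 2:
r_2 = 2² × 0.05291772 nm / 7
r_2 = 4 × 0.05291772 nm / 7
r_2 = 0.211671 nm / 7
r_2 = 0.03024 nm

The electron orbits at approximately 0.03024 nm from the nucleus.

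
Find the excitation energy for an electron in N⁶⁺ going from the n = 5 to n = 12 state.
22.037455 eV

The energy levels of a hydrogen-like atom are E_n = -13.6057 Z² eV / n².

Energy at n = 5: E_5 = -13.6057 × 7² / 5² = -26.667172000 eV
Energy at n = 12: E_12 = -13.6057 × 7² / 12² = -4.629717361 eV

The excitation energy is the difference:
ΔE = E_12 - E_5
ΔE = -4.629717361 - (-26.667172000)
ΔE = 22.037455 eV

Since this is positive, energy must be absorbed (photon absorption).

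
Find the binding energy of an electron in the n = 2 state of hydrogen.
3.40 eV

The ionization energy is the energy needed to remove the electron completely (n → ∞).

For hydrogen, E_n = -13.6057 eV / n².

At n = 2: E_2 = -13.6057 / 2² = -3.40143 eV
At n = ∞: E_∞ = 0 eV

Ionization energy = E_∞ - E_2 = 0 - (-3.40143) = 3.40143 eV
Ionization energy ≈ 3.40 eV

This is also called the binding energy of the electron in state n = 2.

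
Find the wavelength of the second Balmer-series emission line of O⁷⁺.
7.593876 nm

The lines of a series are numbered from the longest wavelength (smallest ΔE) outward; the second line is the transition from n = n_f + 2 to n_f.
The Balmer series has all transitions ending at n_f = 2.

For O⁷⁺ (Z = 8), the second line (β-line) is the jump from n = 4 to n = 2:
E_4 = -13.6057 × 8² / 4² = -54.42280000 eV
E_2 = -13.6057 × 8² / 2² = -217.69120000 eV
ΔE = E_4 - E_2 = 163.26840000 eV

λ = hc/E = 1239.84 eV·nm / 163.26840000 eV
λ = 7.593876 nm

This is the β-line of the Balmer series in O⁷⁺.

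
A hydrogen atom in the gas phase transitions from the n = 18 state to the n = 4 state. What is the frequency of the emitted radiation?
1.95461e+14 Hz

First, find the transition energy:
E_18 = -13.6057 / 18² = -0.041992901 eV
E_4 = -13.6057 / 4² = -0.850356250 eV
|ΔE| = |E_4 - E_18| = 0.808363349 eV

Convert to Joules: E = 0.808363349 eV × (1.602177 × 10⁻¹⁹ J/eV) = 1.2951412e-19 J

Using E = hf:
f = E/h = 1.2951412e-19 J / (6.62607 × 10⁻³⁴ J·s)
f = 1.95461e+14 Hz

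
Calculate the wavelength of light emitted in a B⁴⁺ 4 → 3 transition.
74.98410 nm

First, find the transition energy using E_n = -13.6057 Z² / n² eV:
E_4 = -13.6057 × 5² / 4² = -21.2589063 eV
E_3 = -13.6057 × 5² / 3² = -37.7936111 eV

Photon energy: |ΔE| = |E_3 - E_4| = 16.5347048 eV

Convert to wavelength using E = hc/λ with hc = 1239.84 eV·nm:
λ = hc/E = 1239.84 eV·nm / 16.5347048 eV
λ = 74.98410 nm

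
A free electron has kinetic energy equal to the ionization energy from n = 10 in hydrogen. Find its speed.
2.1877e+05 m/s (or 0.07% of c)

The binding energy at n = 10 for hydrogen is:
E_10 = -13.6057/10² = -0.13605700 eV
|E_10| = 0.13605700 eV

Convert to Joules:
KE = 0.13605700 eV × (1.602177 × 10⁻¹⁹ J/eV) = 2.179874e-20 J

Using KE = ½mv²:
v = √(2·KE/m_e)
v = √(2 × 2.179874e-20 J / 9.10938 × 10⁻³¹ kg)
v = 2.1877e+05 m/s

This is approximately 0.07% the speed of light.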